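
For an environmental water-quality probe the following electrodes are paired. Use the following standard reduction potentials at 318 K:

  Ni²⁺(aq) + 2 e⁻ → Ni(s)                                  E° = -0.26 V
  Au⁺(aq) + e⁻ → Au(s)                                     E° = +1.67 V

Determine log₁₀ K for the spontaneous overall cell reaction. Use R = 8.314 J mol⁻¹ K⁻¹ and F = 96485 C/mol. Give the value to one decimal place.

61.2

Cathode: Au⁺/Au; anode: Ni²⁺/Ni. E°cell = (+1.67) − (-0.26) = +1.93 V, with n = 2.
ΔG° = −nFE° = −RT ln K, so ln K = nFE°/(RT) = (2)(96485)(+1.93) / ((8.314)(318)) = 140.867.
log₁₀ K = 140.867 / ln 10 = 61.2.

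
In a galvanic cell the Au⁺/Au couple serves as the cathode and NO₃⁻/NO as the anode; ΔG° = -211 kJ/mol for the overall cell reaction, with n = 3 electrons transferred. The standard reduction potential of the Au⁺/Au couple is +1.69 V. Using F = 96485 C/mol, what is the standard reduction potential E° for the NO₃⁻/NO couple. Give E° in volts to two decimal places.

+0.96 V

E°cell = −ΔG°/(nF) = −(-211×10³)/((3)(96485)) = +0.729 V.
Since Au⁺/Au is the cathode and NO₃⁻/NO the anode, E°cell = E°(Au⁺/Au) − E°(NO₃⁻/NO).
So E°(NO₃⁻/NO) = E°(Au⁺/Au) − E°cell = (+1.69) − (+0.729) = +0.96 V.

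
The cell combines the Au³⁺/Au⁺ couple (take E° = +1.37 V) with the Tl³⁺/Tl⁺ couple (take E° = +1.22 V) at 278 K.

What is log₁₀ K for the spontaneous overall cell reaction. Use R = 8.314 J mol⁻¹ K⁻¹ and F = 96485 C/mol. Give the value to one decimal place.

5.4

Cathode: Au³⁺/Au⁺; anode: Tl³⁺/Tl⁺. E°cell = (+1.37) − (+1.22) = +0.15 V, with n = 2.
ΔG° = −nFE° = −RT ln K, so ln K = nFE°/(RT) = (2)(96485)(+0.15) / ((8.314)(278)) = 12.524.
log₁₀ K = 12.524 / ln 10 = 5.4.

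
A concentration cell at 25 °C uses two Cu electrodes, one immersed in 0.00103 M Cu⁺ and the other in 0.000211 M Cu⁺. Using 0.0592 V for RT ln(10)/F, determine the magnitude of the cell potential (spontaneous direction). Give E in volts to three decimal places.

For a concentration cell E°cell = 0. The 0.00103 M side is the cathode (reduction is favoured where [Cu⁺] is higher).
With n = 1, E = −(0.0592/1) log([Cu⁺]ₐₙ/[Cu⁺]꜀ₐₜ) = −(0.0592/1) log(0.000211/0.00103) = −(0.0592/1)(-0.689) = +0.041 V.

+0.041 V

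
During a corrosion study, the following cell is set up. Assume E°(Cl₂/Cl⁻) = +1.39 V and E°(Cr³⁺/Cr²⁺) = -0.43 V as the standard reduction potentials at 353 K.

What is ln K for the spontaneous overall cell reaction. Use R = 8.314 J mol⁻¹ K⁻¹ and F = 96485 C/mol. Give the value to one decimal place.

Cathode: Cl₂/Cl⁻; anode: Cr³⁺/Cr²⁺. E°cell = (+1.39) − (-0.43) = +1.82 V, with n = 2.
ΔG° = −nFE° = −RT ln K, so ln K = nFE°/(RT) = (2)(96485)(+1.82) / ((8.314)(353)) = 119.668.

119.7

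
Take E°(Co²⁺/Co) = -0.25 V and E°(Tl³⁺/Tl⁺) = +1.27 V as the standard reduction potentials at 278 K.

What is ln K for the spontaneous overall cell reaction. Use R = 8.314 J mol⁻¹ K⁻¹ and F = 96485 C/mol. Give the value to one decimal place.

Cathode: Tl³⁺/Tl⁺; anode: Co²⁺/Co. E°cell = (+1.27) − (-0.25) = +1.52 V, with n = 2.
ΔG° = −nFE° = −RT ln K, so ln K = nFE°/(RT) = (2)(96485)(+1.52) / ((8.314)(278)) = 126.905.

126.9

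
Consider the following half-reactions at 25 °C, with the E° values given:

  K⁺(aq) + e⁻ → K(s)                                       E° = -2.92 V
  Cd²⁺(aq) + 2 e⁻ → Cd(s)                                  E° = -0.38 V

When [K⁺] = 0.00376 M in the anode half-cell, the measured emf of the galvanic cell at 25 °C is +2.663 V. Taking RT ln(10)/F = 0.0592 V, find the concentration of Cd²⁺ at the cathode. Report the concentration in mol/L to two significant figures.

0.20 M

Cd²⁺/Cd is the cathode, K⁺/K the anode: E°cell = +2.54 V, n = 2.
Overall reaction: Cd²⁺(aq) + 2 K(s) → Cd(s) + 2 K⁺(aq); Q = [K⁺]^2/[Cd²⁺]^1.
From E = E° − (0.0592/n) log Q: log Q = (E° − E)·n/0.0592 = (+2.54 − (+2.663))·2/0.0592 = -4.1554.
So 1·log[Cd²⁺] = 2·log(0.00376) − log Q = -4.8496 − (-4.1554) = -0.6942; [Cd²⁺] = 10^(-0.6942) ≈ 0.20 M.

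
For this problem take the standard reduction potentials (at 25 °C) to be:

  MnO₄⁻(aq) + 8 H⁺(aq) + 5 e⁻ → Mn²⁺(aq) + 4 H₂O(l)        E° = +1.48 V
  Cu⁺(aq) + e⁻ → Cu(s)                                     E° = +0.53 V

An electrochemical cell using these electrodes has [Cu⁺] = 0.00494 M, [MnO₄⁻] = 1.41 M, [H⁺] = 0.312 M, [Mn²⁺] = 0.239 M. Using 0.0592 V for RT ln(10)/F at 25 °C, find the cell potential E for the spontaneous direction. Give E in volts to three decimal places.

+1.048 V

MnO₄⁻/Mn²⁺ is the cathode (higher E°), Cu⁺/Cu the anode: E°cell = +1.48 − (+0.53) = +0.95 V, n = 5.
Overall: MnO₄⁻(aq) + 8 H⁺(aq) + 5 Cu(s) → Mn²⁺(aq) + 4 H₂O(l) + 5 Cu⁺(aq)
Q = [Mn²⁺]·[Cu⁺]^5 / ([MnO₄⁻]·[H⁺]^8); log Q = -8.255.
E = E° − (0.0592/n) log Q = +0.95 − (0.0592/5)(-8.255) = +1.048 V.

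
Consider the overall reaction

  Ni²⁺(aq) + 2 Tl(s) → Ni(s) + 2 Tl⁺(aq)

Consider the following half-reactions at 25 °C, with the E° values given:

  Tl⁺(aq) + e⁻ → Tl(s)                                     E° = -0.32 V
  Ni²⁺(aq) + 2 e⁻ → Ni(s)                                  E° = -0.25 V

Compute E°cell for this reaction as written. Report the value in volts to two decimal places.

+0.07 V

The Ni²⁺/Ni couple has the higher reduction potential, so it is the cathode; Tl⁺/Tl is oxidised at the anode.
E°cell = E°(cathode) − E°(anode) = (-0.25) − (-0.32) = +0.07 V.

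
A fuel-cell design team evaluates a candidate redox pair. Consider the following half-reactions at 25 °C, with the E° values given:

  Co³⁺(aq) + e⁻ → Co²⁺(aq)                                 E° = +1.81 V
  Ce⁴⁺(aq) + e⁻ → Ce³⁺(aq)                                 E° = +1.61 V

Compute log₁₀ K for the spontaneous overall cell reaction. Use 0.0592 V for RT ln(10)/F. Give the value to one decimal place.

Cathode: Co³⁺/Co²⁺; anode: Ce⁴⁺/Ce³⁺. E°cell = +0.20 V, n = 1.
log K = nE°cell / 0.0592 = (1)(+0.20) / 0.0592 = 3.4.

3.4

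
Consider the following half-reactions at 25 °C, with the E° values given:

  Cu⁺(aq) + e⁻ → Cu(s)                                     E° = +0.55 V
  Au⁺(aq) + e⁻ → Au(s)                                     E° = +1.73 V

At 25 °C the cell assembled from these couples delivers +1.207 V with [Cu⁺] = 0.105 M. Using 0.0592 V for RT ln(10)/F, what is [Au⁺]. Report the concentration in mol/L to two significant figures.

Au⁺/Au is the cathode, Cu⁺/Cu the anode: E°cell = +1.18 V, n = 1.
Overall reaction: Au⁺(aq) + Cu(s) → Au(s) + Cu⁺(aq); Q = [Cu⁺]^1/[Au⁺]^1.
From E = E° − (0.0592/n) log Q: log Q = (E° − E)·n/0.0592 = (+1.18 − (+1.207))·1/0.0592 = -0.4561.
So 1·log[Au⁺] = 1·log(0.105) − log Q = -0.9788 − (-0.4561) = -0.5227; [Au⁺] = 10^(-0.5227) ≈ 0.30 M.

0.30 M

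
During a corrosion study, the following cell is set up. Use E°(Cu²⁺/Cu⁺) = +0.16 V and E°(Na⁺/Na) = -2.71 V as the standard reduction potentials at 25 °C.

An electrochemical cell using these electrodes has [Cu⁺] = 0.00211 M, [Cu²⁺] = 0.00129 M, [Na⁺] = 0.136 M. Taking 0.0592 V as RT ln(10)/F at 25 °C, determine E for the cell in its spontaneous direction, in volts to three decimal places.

+2.909 V

Cu²⁺/Cu⁺ is the cathode (higher E°), Na⁺/Na the anode: E°cell = +0.16 − (-2.71) = +2.87 V, n = 1.
Overall: Cu²⁺(aq) + Na(s) → Cu⁺(aq) + Na⁺(aq)
Q = [Cu⁺]·[Na⁺] / ([Cu²⁺]); log Q = -0.653.
E = E° − (0.0592/n) log Q = +2.87 − (0.0592/1)(-0.653) = +2.909 V.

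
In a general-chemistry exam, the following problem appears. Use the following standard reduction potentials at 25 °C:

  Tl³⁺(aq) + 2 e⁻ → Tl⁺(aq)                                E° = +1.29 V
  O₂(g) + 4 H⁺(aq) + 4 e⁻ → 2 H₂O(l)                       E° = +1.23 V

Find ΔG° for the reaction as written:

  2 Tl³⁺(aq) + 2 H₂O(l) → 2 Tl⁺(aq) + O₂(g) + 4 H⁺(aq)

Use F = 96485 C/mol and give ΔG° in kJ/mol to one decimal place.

-23.2 kJ/mol

As written, Tl³⁺/Tl⁺ is reduced (cathode) and O₂/H₂O is oxidised (anode), so E°cell = (+1.29) − (+1.23) = +0.06 V.
Balancing electrons gives n = 4.
ΔG° = −nFE° = −(4)(96485)(+0.06) = -23,156 J = -23.2 kJ/mol.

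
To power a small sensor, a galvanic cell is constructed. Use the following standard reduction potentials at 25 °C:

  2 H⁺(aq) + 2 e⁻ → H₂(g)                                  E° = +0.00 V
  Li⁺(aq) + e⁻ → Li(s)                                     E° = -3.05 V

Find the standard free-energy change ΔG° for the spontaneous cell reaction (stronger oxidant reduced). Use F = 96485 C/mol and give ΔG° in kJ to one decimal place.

-588.6 kJ

H⁺/H₂ (E° = +0.00 V) is the cathode; Li⁺/Li (E° = -3.05 V) is the anode, so E°cell = +3.05 V.
Balancing electrons gives n = 2 (lcm of 2 and 1).
ΔG° = −nFE° = −(2)(96485)(+3.05) = -588,558 J = -588.6 kJ.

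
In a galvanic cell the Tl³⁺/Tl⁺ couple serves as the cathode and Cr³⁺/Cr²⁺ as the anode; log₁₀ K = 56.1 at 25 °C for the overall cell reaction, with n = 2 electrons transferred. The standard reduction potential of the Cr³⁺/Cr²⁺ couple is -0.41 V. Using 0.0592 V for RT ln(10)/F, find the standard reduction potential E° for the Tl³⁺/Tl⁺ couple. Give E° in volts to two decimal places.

E°cell = (0.0592/n)·log K = (0.0592/2)(56.1) = +1.661 V.
Since Tl³⁺/Tl⁺ is the cathode and Cr³⁺/Cr²⁺ the anode, E°cell = E°(Tl³⁺/Tl⁺) − E°(Cr³⁺/Cr²⁺).
So E°(Tl³⁺/Tl⁺) = E°cell + E°(Cr³⁺/Cr²⁺) = +1.661 + (-0.41) = +1.25 V.

+1.25 V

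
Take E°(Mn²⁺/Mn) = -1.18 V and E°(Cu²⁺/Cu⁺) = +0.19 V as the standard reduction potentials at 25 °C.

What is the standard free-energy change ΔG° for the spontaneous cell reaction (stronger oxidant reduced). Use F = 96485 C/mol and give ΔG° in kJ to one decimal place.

Cu²⁺/Cu⁺ (E° = +0.19 V) is the cathode; Mn²⁺/Mn (E° = -1.18 V) is the anode, so E°cell = +1.37 V.
Balancing electrons gives n = 2 (lcm of 1 and 2).
ΔG° = −nFE° = −(2)(96485)(+1.37) = -264,369 J = -264.4 kJ.

-264.4 kJ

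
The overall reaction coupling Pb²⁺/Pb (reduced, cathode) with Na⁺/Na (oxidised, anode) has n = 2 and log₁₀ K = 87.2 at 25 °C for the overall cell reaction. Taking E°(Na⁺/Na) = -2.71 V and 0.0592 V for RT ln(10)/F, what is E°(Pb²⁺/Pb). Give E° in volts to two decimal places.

E°cell = (0.0592/n)·log K = (0.0592/2)(87.2) = +2.581 V.
Since Pb²⁺/Pb is the cathode and Na⁺/Na the anode, E°cell = E°(Pb²⁺/Pb) − E°(Na⁺/Na).
So E°(Pb²⁺/Pb) = E°cell + E°(Na⁺/Na) = +2.581 + (-2.71) = -0.13 V.

-0.13 V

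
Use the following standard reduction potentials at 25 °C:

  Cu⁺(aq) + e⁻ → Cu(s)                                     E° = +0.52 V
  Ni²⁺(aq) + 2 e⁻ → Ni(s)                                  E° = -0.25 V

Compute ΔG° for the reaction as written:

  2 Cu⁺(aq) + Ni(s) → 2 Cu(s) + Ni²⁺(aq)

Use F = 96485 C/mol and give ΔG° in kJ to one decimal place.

-148.6 kJ

As written, Cu⁺/Cu is reduced (cathode) and Ni²⁺/Ni is oxidised (anode), so E°cell = (+0.52) − (-0.25) = +0.77 V.
Balancing electrons gives n = 2.
ΔG° = −nFE° = −(2)(96485)(+0.77) = -148,587 J = -148.6 kJ.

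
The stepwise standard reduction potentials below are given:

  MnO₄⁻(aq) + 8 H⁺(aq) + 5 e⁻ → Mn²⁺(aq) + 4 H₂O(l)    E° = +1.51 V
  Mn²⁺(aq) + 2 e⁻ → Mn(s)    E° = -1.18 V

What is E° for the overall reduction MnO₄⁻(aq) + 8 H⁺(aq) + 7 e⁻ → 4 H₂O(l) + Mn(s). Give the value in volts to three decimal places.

Adding the free-energy changes (−nFE°) of the two steps gives −n₃FE°₃ = −n₁FE°₁ − n₂FE°₂.
E°₃ = (5×+1.51 + 2×-1.18) / 7 = (+5.190) / 7 = +0.741 V.
Simply averaging or adding the two E° values would be wrong; the electron-weighted sum is required.

+0.741 V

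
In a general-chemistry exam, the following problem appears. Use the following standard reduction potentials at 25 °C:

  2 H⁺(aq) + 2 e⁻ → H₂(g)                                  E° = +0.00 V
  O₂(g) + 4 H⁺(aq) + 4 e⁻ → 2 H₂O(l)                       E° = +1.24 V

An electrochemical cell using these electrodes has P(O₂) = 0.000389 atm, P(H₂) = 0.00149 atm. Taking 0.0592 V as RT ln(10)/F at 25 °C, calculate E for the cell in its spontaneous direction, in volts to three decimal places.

O₂/H₂O is the cathode (higher E°), H⁺/H₂ the anode: E°cell = +1.24 − (+0.00) = +1.24 V, n = 4.
Overall: O₂(g) + 2 H₂(g) → 2 H₂O(l)
Q = 1 / (P(O₂)·P(H₂)^2); log Q = 9.064.
E = E° − (0.0592/n) log Q = +1.24 − (0.0592/4)(9.064) = +1.106 V.

+1.106 V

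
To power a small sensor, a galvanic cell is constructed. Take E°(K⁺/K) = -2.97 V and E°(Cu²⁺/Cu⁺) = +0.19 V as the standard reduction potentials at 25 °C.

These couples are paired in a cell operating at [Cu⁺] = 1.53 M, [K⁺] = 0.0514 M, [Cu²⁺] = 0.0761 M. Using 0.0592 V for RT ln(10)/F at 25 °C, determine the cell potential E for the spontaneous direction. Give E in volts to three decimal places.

Cu²⁺/Cu⁺ is the cathode (higher E°), K⁺/K the anode: E°cell = +0.19 − (-2.97) = +3.16 V, n = 1.
Overall: Cu²⁺(aq) + K(s) → Cu⁺(aq) + K⁺(aq)
Q = [Cu⁺]·[K⁺] / ([Cu²⁺]); log Q = 0.014.
E = E° − (0.0592/n) log Q = +3.16 − (0.0592/1)(0.014) = +3.159 V.

+3.159 V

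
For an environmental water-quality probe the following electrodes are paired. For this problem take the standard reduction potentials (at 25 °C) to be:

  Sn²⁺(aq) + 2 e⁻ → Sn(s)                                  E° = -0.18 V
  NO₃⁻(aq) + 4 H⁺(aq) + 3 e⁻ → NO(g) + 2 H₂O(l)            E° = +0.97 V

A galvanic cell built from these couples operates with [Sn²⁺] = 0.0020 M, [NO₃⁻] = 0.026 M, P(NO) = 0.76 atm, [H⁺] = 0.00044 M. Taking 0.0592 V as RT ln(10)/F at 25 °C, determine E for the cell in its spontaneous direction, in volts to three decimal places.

NO₃⁻/NO is the cathode (higher E°), Sn²⁺/Sn the anode: E°cell = +0.97 − (-0.18) = +1.15 V, n = 6.
Overall: 2 NO₃⁻(aq) + 8 H⁺(aq) + 3 Sn(s) → 2 NO(g) + 4 H₂O(l) + 3 Sn²⁺(aq)
Q = P(NO)^2·[Sn²⁺]^3 / ([NO₃⁻]^2·[H⁺]^8); log Q = 21.687.
E = E° − (0.0592/n) log Q = +1.15 − (0.0592/6)(21.687) = +0.936 V.

+0.936 V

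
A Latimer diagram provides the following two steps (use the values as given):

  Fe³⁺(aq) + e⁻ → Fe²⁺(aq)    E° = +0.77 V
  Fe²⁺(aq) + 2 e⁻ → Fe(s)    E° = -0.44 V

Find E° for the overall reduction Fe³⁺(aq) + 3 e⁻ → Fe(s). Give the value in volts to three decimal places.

Adding the free-energy changes (−nFE°) of the two steps gives −n₃FE°₃ = −n₁FE°₁ − n₂FE°₂.
E°₃ = (1×+0.77 + 2×-0.44) / 3 = (-0.110) / 3 = -0.037 V.
Simply averaging or adding the two E° values would be wrong; the electron-weighted sum is required.

-0.037 V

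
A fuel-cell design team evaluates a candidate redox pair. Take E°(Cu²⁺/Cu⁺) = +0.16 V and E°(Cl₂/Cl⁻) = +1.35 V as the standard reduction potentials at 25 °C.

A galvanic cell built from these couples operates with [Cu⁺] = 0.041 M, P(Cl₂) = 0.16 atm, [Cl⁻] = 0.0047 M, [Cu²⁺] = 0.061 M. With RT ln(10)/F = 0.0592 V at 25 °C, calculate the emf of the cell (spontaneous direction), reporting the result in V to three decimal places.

+1.294 V

Cl₂/Cl⁻ is the cathode (higher E°), Cu²⁺/Cu⁺ the anode: E°cell = +1.35 − (+0.16) = +1.19 V, n = 2.
Overall: Cl₂(g) + 2 Cu⁺(aq) → 2 Cl⁻(aq) + 2 Cu²⁺(aq)
Q = [Cl⁻]^2·[Cu²⁺]^2 / (P(Cl₂)·[Cu⁺]^2); log Q = -3.515.
E = E° − (0.0592/n) log Q = +1.19 − (0.0592/2)(-3.515) = +1.294 V.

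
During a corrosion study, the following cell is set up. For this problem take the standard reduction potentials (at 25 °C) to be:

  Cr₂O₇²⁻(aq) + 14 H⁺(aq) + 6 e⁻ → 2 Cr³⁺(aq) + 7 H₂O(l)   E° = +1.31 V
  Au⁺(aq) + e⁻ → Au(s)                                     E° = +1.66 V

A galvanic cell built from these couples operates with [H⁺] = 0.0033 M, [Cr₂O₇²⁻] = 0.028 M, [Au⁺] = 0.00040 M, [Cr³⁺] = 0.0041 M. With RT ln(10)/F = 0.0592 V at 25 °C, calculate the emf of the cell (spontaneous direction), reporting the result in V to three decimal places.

Au⁺/Au is the cathode (higher E°), Cr₂O₇²⁻/Cr³⁺ the anode: E°cell = +1.66 − (+1.31) = +0.35 V, n = 6.
Overall: 6 Au⁺(aq) + 2 Cr³⁺(aq) + 7 H₂O(l) → 6 Au(s) + Cr₂O₇²⁻(aq) + 14 H⁺(aq)
Q = [Cr₂O₇²⁻]·[H⁺]^14 / ([Au⁺]^6·[Cr³⁺]^2); log Q = -11.132.
E = E° − (0.0592/n) log Q = +0.35 − (0.0592/6)(-11.132) = +0.460 V.

+0.460 V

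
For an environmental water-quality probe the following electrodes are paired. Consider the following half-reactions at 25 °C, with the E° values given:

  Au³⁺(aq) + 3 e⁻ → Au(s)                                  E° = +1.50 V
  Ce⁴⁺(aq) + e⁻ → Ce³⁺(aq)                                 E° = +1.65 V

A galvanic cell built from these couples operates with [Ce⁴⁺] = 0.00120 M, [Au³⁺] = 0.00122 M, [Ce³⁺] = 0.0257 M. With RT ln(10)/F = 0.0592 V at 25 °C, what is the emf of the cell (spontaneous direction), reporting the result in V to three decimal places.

Ce⁴⁺/Ce³⁺ is the cathode (higher E°), Au³⁺/Au the anode: E°cell = +1.65 − (+1.50) = +0.15 V, n = 3.
Overall: 3 Ce⁴⁺(aq) + Au(s) → 3 Ce³⁺(aq) + Au³⁺(aq)
Q = [Ce³⁺]^3·[Au³⁺] / ([Ce⁴⁺]^3); log Q = 1.079.
E = E° − (0.0592/n) log Q = +0.15 − (0.0592/3)(1.079) = +0.129 V.

+0.129 V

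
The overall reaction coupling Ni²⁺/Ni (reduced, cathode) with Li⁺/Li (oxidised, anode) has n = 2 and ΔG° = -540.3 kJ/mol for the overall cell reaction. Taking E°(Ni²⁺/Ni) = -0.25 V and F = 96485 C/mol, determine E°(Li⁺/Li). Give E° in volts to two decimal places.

-3.05 V

E°cell = −ΔG°/(nF) = −(-540.3×10³)/((2)(96485)) = +2.800 V.
Since Ni²⁺/Ni is the cathode and Li⁺/Li the anode, E°cell = E°(Ni²⁺/Ni) − E°(Li⁺/Li).
So E°(Li⁺/Li) = E°(Ni²⁺/Ni) − E°cell = (-0.25) − (+2.800) = -3.05 V.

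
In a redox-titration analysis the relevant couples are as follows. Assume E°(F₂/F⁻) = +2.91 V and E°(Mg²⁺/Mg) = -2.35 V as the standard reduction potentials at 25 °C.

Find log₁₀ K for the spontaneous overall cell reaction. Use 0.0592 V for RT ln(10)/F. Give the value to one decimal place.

Cathode: F₂/F⁻; anode: Mg²⁺/Mg. E°cell = +5.26 V, n = 2.
log K = nE°cell / 0.0592 = (2)(+5.26) / 0.0592 = 177.7.

177.7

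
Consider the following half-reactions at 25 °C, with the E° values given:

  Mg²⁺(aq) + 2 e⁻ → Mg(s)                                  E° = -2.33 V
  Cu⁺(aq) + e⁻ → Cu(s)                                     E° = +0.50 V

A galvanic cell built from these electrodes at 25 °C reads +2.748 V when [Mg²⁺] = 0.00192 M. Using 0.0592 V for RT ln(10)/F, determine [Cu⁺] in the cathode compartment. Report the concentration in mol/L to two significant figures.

Cu⁺/Cu is the cathode, Mg²⁺/Mg the anode: E°cell = +2.83 V, n = 2.
Overall reaction: 2 Cu⁺(aq) + Mg(s) → 2 Cu(s) + Mg²⁺(aq); Q = [Mg²⁺]^1/[Cu⁺]^2.
From E = E° − (0.0592/n) log Q: log Q = (E° − E)·n/0.0592 = (+2.83 − (+2.748))·2/0.0592 = 2.7703.
So 2·log[Cu⁺] = 1·log(0.00192) − log Q = -2.7167 − (2.7703) = -5.4870; log[Cu⁺] = -5.4870 / 2 = -2.7435; [Cu⁺] = 10^(-2.7435) ≈ 0.0018 M.

0.0018 M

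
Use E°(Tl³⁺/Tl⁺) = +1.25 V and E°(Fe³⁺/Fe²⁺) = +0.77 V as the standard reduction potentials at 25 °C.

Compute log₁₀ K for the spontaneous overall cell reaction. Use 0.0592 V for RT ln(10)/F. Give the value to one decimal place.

16.2

Cathode: Tl³⁺/Tl⁺; anode: Fe³⁺/Fe²⁺. E°cell = +0.48 V, n = 2.
log K = nE°cell / 0.0592 = (2)(+0.48) / 0.0592 = 16.2.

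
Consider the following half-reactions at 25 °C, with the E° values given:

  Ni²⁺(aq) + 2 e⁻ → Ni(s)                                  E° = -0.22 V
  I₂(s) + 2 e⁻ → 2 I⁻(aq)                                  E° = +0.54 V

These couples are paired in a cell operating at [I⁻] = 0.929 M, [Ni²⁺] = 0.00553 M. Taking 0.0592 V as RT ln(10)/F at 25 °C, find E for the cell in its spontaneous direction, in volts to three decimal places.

I₂/I⁻ is the cathode (higher E°), Ni²⁺/Ni the anode: E°cell = +0.54 − (-0.22) = +0.76 V, n = 2.
Overall: I₂(s) + Ni(s) → 2 I⁻(aq) + Ni²⁺(aq)
Q = [I⁻]^2·[Ni²⁺]; log Q = -2.321.
E = E° − (0.0592/n) log Q = +0.76 − (0.0592/2)(-2.321) = +0.829 V.

+0.829 V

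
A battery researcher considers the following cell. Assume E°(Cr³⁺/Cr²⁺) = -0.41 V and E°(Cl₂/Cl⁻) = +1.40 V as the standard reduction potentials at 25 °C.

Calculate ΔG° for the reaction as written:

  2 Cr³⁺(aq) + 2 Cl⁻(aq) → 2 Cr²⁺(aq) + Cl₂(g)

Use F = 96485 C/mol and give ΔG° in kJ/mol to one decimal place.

+349.3 kJ/mol

As written, Cr³⁺/Cr²⁺ is reduced (cathode) and Cl₂/Cl⁻ is oxidised (anode), so E°cell = (-0.41) − (+1.40) = -1.81 V.
Balancing electrons gives n = 2.
ΔG° = −nFE° = −(2)(96485)(-1.81) = 349,276 J = +349.3 kJ/mol.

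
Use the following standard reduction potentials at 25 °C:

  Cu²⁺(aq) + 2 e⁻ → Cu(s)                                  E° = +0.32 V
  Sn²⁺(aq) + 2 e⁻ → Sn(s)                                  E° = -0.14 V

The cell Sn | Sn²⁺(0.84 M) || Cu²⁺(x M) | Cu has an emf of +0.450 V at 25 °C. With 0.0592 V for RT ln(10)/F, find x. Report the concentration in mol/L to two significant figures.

0.39 M

Cu²⁺/Cu is the cathode, Sn²⁺/Sn the anode: E°cell = +0.46 V, n = 2.
Overall reaction: Cu²⁺(aq) + Sn(s) → Cu(s) + Sn²⁺(aq); Q = [Sn²⁺]^1/[Cu²⁺]^1.
From E = E° − (0.0592/n) log Q: log Q = (E° − E)·n/0.0592 = (+0.46 − (+0.450))·2/0.0592 = 0.3378.
So 1·log[Cu²⁺] = 1·log(0.84) − log Q = -0.0757 − (0.3378) = -0.4135; [Cu²⁺] = 10^(-0.4135) ≈ 0.39 M.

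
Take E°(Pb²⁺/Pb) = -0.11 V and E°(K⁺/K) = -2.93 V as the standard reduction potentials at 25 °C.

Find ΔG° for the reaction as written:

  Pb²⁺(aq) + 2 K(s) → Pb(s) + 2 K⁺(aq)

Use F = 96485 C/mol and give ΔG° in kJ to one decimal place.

As written, Pb²⁺/Pb is reduced (cathode) and K⁺/K is oxidised (anode), so E°cell = (-0.11) − (-2.93) = +2.82 V.
Balancing electrons gives n = 2.
ΔG° = −nFE° = −(2)(96485)(+2.82) = -544,175 J = -544.2 kJ.

-544.2 kJ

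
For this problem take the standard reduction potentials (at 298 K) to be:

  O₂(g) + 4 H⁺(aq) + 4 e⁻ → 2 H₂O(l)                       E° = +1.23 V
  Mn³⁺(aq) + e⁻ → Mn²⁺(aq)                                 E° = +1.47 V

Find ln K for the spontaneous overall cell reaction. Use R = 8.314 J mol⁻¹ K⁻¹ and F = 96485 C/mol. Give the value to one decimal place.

Cathode: Mn³⁺/Mn²⁺; anode: O₂/H₂O. E°cell = (+1.47) − (+1.23) = +0.24 V, with n = 4.
ΔG° = −nFE° = −RT ln K, so ln K = nFE°/(RT) = (4)(96485)(+0.24) / ((8.314)(298)) = 37.386.

37.4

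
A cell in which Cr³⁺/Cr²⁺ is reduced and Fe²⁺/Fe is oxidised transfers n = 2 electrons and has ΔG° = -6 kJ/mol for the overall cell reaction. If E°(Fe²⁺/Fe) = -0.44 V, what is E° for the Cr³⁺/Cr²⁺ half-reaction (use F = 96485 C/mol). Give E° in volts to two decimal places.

-0.41 V

E°cell = −ΔG°/(nF) = −(-6×10³)/((2)(96485)) = +0.031 V.
Since Cr³⁺/Cr²⁺ is the cathode and Fe²⁺/Fe the anode, E°cell = E°(Cr³⁺/Cr²⁺) − E°(Fe²⁺/Fe).
So E°(Cr³⁺/Cr²⁺) = E°cell + E°(Fe²⁺/Fe) = +0.031 + (-0.44) = -0.41 V.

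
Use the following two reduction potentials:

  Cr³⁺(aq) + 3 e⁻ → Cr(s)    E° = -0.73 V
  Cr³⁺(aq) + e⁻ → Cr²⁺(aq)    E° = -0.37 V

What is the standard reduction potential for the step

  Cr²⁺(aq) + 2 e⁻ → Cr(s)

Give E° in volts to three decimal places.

-0.910 V

Sequential free energies add, so n₃E°₃ = n₁E°₁ + n₂E°₂.
With n₃ = 3, and the known step contributing 1×(-0.37) V, the unknown satisfies 2·E° = 3×(-0.73) − 1×(-0.37) = -1.820.
E° = -1.820 / 2 = -0.910 V.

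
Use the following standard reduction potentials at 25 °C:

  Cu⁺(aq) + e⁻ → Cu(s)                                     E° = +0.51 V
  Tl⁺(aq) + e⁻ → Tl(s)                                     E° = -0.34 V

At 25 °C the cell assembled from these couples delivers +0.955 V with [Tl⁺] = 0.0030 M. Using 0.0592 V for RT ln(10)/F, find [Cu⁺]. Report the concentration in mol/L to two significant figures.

Cu⁺/Cu is the cathode, Tl⁺/Tl the anode: E°cell = +0.85 V, n = 1.
Overall reaction: Cu⁺(aq) + Tl(s) → Cu(s) + Tl⁺(aq); Q = [Tl⁺]^1/[Cu⁺]^1.
From E = E° − (0.0592/n) log Q: log Q = (E° − E)·n/0.0592 = (+0.85 − (+0.955))·1/0.0592 = -1.7736.
So 1·log[Cu⁺] = 1·log(0.003) − log Q = -2.5229 − (-1.7736) = -0.7493; [Cu⁺] = 10^(-0.7493) ≈ 0.18 M.

0.18 M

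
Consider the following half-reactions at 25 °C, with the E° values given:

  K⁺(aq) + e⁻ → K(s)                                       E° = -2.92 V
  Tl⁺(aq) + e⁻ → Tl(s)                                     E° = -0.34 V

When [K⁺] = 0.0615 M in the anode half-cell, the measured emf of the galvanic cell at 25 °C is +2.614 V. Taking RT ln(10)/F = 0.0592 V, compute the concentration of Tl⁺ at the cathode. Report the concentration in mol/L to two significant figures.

0.23 M

Tl⁺/Tl is the cathode, K⁺/K the anode: E°cell = +2.58 V, n = 1.
Overall reaction: Tl⁺(aq) + K(s) → Tl(s) + K⁺(aq); Q = [K⁺]^1/[Tl⁺]^1.
From E = E° − (0.0592/n) log Q: log Q = (E° − E)·n/0.0592 = (+2.58 − (+2.614))·1/0.0592 = -0.5743.
So 1·log[Tl⁺] = 1·log(0.0615) − log Q = -1.2111 − (-0.5743) = -0.6368; [Tl⁺] = 10^(-0.6368) ≈ 0.23 M.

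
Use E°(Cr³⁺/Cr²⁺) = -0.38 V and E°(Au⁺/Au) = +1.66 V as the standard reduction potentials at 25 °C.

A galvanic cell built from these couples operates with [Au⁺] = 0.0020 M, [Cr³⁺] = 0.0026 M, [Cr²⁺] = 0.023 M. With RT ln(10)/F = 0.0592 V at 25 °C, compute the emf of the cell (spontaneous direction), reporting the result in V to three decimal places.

Au⁺/Au is the cathode (higher E°), Cr³⁺/Cr²⁺ the anode: E°cell = +1.66 − (-0.38) = +2.04 V, n = 1.
Overall: Au⁺(aq) + Cr²⁺(aq) → Au(s) + Cr³⁺(aq)
Q = [Cr³⁺] / ([Au⁺]·[Cr²⁺]); log Q = 1.752.
E = E° − (0.0592/n) log Q = +2.04 − (0.0592/1)(1.752) = +1.936 V.

+1.936 V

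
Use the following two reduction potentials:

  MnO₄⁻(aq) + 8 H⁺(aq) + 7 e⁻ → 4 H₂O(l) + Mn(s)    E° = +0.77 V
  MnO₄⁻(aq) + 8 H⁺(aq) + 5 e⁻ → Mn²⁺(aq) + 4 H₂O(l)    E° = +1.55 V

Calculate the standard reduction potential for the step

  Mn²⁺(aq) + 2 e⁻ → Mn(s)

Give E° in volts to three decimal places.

-1.180 V

Sequential free energies add, so n₃E°₃ = n₁E°₁ + n₂E°₂.
With n₃ = 7, and the known step contributing 5×(+1.55) V, the unknown satisfies 2·E° = 7×(+0.77) − 5×(+1.55) = -2.360.
E° = -2.360 / 2 = -1.180 V.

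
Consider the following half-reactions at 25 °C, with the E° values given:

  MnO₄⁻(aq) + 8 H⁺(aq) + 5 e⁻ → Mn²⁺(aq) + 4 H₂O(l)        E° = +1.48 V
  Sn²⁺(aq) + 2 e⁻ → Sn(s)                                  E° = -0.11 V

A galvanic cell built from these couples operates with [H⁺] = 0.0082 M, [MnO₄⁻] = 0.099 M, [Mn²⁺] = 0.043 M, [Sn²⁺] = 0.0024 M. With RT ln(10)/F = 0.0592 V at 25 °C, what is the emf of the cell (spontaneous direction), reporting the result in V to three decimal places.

+1.474 V

MnO₄⁻/Mn²⁺ is the cathode (higher E°), Sn²⁺/Sn the anode: E°cell = +1.48 − (-0.11) = +1.59 V, n = 10.
Overall: 2 MnO₄⁻(aq) + 16 H⁺(aq) + 5 Sn(s) → 2 Mn²⁺(aq) + 8 H₂O(l) + 5 Sn²⁺(aq)
Q = [Mn²⁺]^2·[Sn²⁺]^5 / ([MnO₄⁻]^2·[H⁺]^16); log Q = 19.556.
E = E° − (0.0592/n) log Q = +1.59 − (0.0592/10)(19.556) = +1.474 V.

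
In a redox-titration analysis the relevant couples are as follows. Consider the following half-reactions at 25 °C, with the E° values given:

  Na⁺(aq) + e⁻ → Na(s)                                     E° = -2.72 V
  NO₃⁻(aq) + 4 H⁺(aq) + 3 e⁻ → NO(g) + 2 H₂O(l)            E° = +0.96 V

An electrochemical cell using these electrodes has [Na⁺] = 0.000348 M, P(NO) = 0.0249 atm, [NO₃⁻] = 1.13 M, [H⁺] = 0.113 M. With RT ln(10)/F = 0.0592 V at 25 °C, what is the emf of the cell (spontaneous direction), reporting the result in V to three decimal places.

NO₃⁻/NO is the cathode (higher E°), Na⁺/Na the anode: E°cell = +0.96 − (-2.72) = +3.68 V, n = 3.
Overall: NO₃⁻(aq) + 4 H⁺(aq) + 3 Na(s) → NO(g) + 2 H₂O(l) + 3 Na⁺(aq)
Q = P(NO)·[Na⁺]^3 / ([NO₃⁻]·[H⁺]^4); log Q = -8.244.
E = E° − (0.0592/n) log Q = +3.68 − (0.0592/3)(-8.244) = +3.843 V.

+3.843 V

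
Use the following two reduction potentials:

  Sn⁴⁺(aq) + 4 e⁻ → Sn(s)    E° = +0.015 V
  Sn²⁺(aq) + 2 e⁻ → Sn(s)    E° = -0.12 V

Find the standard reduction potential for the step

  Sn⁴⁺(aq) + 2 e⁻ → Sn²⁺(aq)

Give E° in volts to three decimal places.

+0.150 V

Sequential free energies add, so n₃E°₃ = n₁E°₁ + n₂E°₂.
With n₃ = 4, and the known step contributing 2×(-0.12) V, the unknown satisfies 2·E° = 4×(+0.015) − 2×(-0.12) = +0.300.
E° = +0.300 / 2 = +0.150 V.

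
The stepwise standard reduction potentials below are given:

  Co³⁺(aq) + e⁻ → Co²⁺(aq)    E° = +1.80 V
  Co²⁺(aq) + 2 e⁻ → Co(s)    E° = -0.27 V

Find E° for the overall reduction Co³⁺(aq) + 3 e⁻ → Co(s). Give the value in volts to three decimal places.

+0.420 V

Standard free energies of sequential steps add: ΔG°₃ = ΔG°₁ + ΔG°₂, so n₃E°₃ = n₁E°₁ + n₂E°₂.
E°₃ = (1×+1.80 + 2×-0.27) / 3 = (+1.260) / 3 = +0.420 V.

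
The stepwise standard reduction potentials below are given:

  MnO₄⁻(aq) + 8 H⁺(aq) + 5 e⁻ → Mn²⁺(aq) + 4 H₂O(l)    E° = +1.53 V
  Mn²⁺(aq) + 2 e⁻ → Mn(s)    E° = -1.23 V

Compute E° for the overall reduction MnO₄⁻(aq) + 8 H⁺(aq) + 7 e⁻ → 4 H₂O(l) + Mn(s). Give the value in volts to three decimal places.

+0.741 V

Since ΔG° = −nFE° is additive over sequential reductions, n₃E°₃ = n₁E°₁ + n₂E°₂.
E°₃ = (5×+1.53 + 2×-1.23) / 7 = (+5.190) / 7 = +0.741 V.
E° values themselves are not directly additive — weighting by electron count is essential.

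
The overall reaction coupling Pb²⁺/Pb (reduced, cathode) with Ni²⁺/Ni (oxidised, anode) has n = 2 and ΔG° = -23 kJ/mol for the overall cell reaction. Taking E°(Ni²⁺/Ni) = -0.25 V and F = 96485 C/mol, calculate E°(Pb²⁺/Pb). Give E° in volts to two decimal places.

E°cell = −ΔG°/(nF) = −(-23×10³)/((2)(96485)) = +0.119 V.
Since Pb²⁺/Pb is the cathode and Ni²⁺/Ni the anode, E°cell = E°(Pb²⁺/Pb) − E°(Ni²⁺/Ni).
So E°(Pb²⁺/Pb) = E°cell + E°(Ni²⁺/Ni) = +0.119 + (-0.25) = -0.13 V.

-0.13 V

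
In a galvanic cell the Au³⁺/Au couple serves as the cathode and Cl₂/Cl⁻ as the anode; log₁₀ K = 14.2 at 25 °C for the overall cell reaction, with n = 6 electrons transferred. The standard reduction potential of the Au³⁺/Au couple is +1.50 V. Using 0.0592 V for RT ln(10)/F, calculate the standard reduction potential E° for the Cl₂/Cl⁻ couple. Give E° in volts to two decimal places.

+1.36 V

E°cell = (0.0592/n)·log K = (0.0592/6)(14.2) = +0.140 V.
Since Au³⁺/Au is the cathode and Cl₂/Cl⁻ the anode, E°cell = E°(Au³⁺/Au) − E°(Cl₂/Cl⁻).
So E°(Cl₂/Cl⁻) = E°(Au³⁺/Au) − E°cell = (+1.50) − (+0.140) = +1.36 V.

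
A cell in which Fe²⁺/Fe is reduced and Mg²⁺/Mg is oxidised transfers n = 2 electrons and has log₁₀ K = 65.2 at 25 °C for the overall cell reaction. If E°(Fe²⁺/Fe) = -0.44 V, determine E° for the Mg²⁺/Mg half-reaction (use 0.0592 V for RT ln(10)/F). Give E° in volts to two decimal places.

-2.37 V

E°cell = (0.0592/n)·log K = (0.0592/2)(65.2) = +1.930 V.
Since Fe²⁺/Fe is the cathode and Mg²⁺/Mg the anode, E°cell = E°(Fe²⁺/Fe) − E°(Mg²⁺/Mg).
So E°(Mg²⁺/Mg) = E°(Fe²⁺/Fe) − E°cell = (-0.44) − (+1.930) = -2.37 V.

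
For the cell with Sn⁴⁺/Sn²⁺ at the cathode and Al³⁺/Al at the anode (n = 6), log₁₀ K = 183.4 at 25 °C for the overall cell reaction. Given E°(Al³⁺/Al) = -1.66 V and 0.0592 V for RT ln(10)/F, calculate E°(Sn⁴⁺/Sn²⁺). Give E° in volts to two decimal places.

+0.15 V

E°cell = (0.0592/n)·log K = (0.0592/6)(183.4) = +1.810 V.
Since Sn⁴⁺/Sn²⁺ is the cathode and Al³⁺/Al the anode, E°cell = E°(Sn⁴⁺/Sn²⁺) − E°(Al³⁺/Al).
So E°(Sn⁴⁺/Sn²⁺) = E°cell + E°(Al³⁺/Al) = +1.810 + (-1.66) = +0.15 V.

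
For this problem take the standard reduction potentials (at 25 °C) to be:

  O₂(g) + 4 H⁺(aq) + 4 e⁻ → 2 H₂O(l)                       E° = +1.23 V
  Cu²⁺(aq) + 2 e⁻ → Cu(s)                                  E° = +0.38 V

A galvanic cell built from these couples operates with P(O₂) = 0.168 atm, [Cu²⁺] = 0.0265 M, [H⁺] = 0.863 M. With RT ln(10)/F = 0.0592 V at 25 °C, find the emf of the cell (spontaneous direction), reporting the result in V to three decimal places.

O₂/H₂O is the cathode (higher E°), Cu²⁺/Cu the anode: E°cell = +1.23 − (+0.38) = +0.85 V, n = 4.
Overall: O₂(g) + 4 H⁺(aq) + 2 Cu(s) → 2 H₂O(l) + 2 Cu²⁺(aq)
Q = [Cu²⁺]^2 / (P(O₂)·[H⁺]^4); log Q = -2.123.
E = E° − (0.0592/n) log Q = +0.85 − (0.0592/4)(-2.123) = +0.881 V.

+0.881 V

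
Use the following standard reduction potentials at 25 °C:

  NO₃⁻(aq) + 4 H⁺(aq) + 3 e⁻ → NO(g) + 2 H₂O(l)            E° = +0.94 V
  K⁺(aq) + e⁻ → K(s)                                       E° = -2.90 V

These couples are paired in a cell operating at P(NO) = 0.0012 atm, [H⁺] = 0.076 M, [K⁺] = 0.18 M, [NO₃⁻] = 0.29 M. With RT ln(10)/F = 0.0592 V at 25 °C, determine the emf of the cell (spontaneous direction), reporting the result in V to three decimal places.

NO₃⁻/NO is the cathode (higher E°), K⁺/K the anode: E°cell = +0.94 − (-2.90) = +3.84 V, n = 3.
Overall: NO₃⁻(aq) + 4 H⁺(aq) + 3 K(s) → NO(g) + 2 H₂O(l) + 3 K⁺(aq)
Q = P(NO)·[K⁺]^3 / ([NO₃⁻]·[H⁺]^4); log Q = -0.141.
E = E° − (0.0592/n) log Q = +3.84 − (0.0592/3)(-0.141) = +3.843 V.

+3.843 V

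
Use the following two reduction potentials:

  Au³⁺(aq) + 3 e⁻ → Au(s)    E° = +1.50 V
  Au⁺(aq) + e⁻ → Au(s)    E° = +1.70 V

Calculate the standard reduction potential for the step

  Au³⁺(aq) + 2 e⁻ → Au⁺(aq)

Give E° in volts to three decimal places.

Sequential free energies add, so n₃E°₃ = n₁E°₁ + n₂E°₂.
With n₃ = 3, and the known step contributing 1×(+1.70) V, the unknown satisfies 2·E° = 3×(+1.50) − 1×(+1.70) = +2.800.
E° = +2.800 / 2 = +1.400 V.

+1.400 V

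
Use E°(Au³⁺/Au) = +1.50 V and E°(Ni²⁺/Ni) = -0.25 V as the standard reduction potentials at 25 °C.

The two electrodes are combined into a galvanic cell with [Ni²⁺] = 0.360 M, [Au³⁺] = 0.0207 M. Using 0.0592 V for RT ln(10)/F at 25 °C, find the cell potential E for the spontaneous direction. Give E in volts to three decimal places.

+1.730 V

Au³⁺/Au is the cathode (higher E°), Ni²⁺/Ni the anode: E°cell = +1.50 − (-0.25) = +1.75 V, n = 6.
Overall: 2 Au³⁺(aq) + 3 Ni(s) → 2 Au(s) + 3 Ni²⁺(aq)
Q = [Ni²⁺]^3 / ([Au³⁺]^2); log Q = 2.037.
E = E° − (0.0592/n) log Q = +1.75 − (0.0592/6)(2.037) = +1.730 V.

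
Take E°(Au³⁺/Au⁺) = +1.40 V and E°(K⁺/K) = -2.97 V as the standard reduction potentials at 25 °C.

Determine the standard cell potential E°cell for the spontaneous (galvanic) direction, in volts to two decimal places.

+4.37 V

The Au³⁺/Au⁺ couple has the higher reduction potential, so it is the cathode; K⁺/K is oxidised at the anode.
E°cell = E°(cathode) − E°(anode) = (+1.40) − (-2.97) = +4.37 V.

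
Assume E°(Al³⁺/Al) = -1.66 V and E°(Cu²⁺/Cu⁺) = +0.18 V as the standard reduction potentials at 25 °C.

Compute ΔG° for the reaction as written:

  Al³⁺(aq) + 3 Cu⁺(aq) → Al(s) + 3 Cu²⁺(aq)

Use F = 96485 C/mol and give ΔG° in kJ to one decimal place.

+532.6 kJ

As written, Al³⁺/Al is reduced (cathode) and Cu²⁺/Cu⁺ is oxidised (anode), so E°cell = (-1.66) − (+0.18) = -1.84 V.
Balancing electrons gives n = 3.
ΔG° = −nFE° = −(3)(96485)(-1.84) = 532,597 J = +532.6 kJ.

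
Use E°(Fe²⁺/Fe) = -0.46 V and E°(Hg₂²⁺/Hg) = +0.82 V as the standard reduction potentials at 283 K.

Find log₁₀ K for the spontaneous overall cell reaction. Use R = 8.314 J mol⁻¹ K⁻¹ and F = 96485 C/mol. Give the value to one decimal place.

Cathode: Hg₂²⁺/Hg; anode: Fe²⁺/Fe. E°cell = (+0.82) − (-0.46) = +1.28 V, with n = 2.
ΔG° = −nFE° = −RT ln K, so ln K = nFE°/(RT) = (2)(96485)(+1.28) / ((8.314)(283)) = 104.979.
log₁₀ K = 104.979 / ln 10 = 45.6.

45.6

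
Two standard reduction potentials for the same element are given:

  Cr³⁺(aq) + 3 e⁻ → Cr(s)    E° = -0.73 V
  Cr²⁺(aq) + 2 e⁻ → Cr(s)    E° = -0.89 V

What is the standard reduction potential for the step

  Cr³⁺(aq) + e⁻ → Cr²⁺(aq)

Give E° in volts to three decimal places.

-0.410 V

Sequential free energies add, so n₃E°₃ = n₁E°₁ + n₂E°₂.
With n₃ = 3, and the known step contributing 2×(-0.89) V, the unknown satisfies 1·E° = 3×(-0.73) − 2×(-0.89) = -0.410.
E° = -0.410 / 1 = -0.410 V.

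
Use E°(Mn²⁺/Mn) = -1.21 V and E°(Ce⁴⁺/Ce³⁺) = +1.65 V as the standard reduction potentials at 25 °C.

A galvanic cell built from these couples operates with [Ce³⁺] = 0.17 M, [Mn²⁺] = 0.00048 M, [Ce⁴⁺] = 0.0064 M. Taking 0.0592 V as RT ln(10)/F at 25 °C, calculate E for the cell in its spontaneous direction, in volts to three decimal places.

Ce⁴⁺/Ce³⁺ is the cathode (higher E°), Mn²⁺/Mn the anode: E°cell = +1.65 − (-1.21) = +2.86 V, n = 2.
Overall: 2 Ce⁴⁺(aq) + Mn(s) → 2 Ce³⁺(aq) + Mn²⁺(aq)
Q = [Ce³⁺]^2·[Mn²⁺] / ([Ce⁴⁺]^2); log Q = -0.470.
E = E° − (0.0592/n) log Q = +2.86 − (0.0592/2)(-0.470) = +2.874 V.

+2.874 V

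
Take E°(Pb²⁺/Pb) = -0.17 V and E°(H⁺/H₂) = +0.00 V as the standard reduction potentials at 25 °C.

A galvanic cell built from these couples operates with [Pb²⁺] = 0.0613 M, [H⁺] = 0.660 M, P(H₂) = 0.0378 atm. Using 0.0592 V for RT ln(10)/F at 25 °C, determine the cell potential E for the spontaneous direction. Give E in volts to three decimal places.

H⁺/H₂ is the cathode (higher E°), Pb²⁺/Pb the anode: E°cell = +0.00 − (-0.17) = +0.17 V, n = 2.
Overall: 2 H⁺(aq) + Pb(s) → H₂(g) + Pb²⁺(aq)
Q = P(H₂)·[Pb²⁺] / ([H⁺]^2); log Q = -2.274.
E = E° − (0.0592/n) log Q = +0.17 − (0.0592/2)(-2.274) = +0.237 V.

+0.237 V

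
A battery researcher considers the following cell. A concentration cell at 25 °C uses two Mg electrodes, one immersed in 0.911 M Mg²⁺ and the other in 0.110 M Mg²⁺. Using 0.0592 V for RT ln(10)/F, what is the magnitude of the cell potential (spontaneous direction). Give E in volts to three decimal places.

+0.027 V

For a concentration cell E°cell = 0. The 0.911 M side is the cathode (reduction is favoured where [Mg²⁺] is higher).
With n = 2, E = −(0.0592/2) log([Mg²⁺]ₐₙ/[Mg²⁺]꜀ₐₜ) = −(0.0592/2) log(0.11/0.911) = −(0.0592/2)(-0.918) = +0.027 V.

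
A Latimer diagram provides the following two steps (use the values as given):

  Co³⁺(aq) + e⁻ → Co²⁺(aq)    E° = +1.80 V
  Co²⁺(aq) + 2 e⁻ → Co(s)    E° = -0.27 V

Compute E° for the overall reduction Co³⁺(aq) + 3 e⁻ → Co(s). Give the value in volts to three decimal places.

+0.420 V

Adding the free-energy changes (−nFE°) of the two steps gives −n₃FE°₃ = −n₁FE°₁ − n₂FE°₂.
E°₃ = (1×+1.80 + 2×-0.27) / 3 = (+1.260) / 3 = +0.420 V.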